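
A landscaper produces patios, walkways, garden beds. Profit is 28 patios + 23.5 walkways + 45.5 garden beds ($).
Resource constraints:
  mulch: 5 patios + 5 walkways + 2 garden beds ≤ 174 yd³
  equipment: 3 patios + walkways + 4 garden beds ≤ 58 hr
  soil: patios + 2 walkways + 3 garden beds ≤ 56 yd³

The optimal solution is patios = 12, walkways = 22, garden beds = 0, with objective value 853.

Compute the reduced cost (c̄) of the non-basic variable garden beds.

Check each constraint at x*: mulch 170/174 (slack 4); equipment 58/58 (tight); soil 56/56 (tight).
Slack constraints have shadow price 0 (complementary slackness).
From A_Bᵀ y = c: 3·y_equipment + 1·y_soil = 28; 1·y_equipment + 2·y_soil = 23.5.
Solving: y_equipment = 6.5, y_soil = 8.5.
Reduced cost of garden beds: c₃ − yᵀa₃ = 45.5 − (6.5·4 + 8.5·3) = 45.5 − 51.5 = -6.

-6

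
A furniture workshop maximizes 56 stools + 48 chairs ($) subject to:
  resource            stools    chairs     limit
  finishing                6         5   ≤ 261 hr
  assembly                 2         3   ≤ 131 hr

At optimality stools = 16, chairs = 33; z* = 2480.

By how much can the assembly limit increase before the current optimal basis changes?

25.6

Binding constraints: finishing, assembly. The basis is B = [[6,5],[2,3]] with det 8.
Per unit increase in assembly, x* moves by d = (-0.625, 0.75).
The basis stays optimal until stools reaches 0; allowable increase = 25.6 hr.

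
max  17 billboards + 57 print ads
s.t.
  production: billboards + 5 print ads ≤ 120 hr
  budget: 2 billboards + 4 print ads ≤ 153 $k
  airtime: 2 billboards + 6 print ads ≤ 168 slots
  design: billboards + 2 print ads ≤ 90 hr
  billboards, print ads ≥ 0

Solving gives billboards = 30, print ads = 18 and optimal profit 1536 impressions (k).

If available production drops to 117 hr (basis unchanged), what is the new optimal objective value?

Binding: production and airtime. Non-binding: budget (21 unused), design (24 unused).
Since budget, design are not tight, their duals are 0.
The binding rows give the dual system: 1·y_production + 2·y_airtime = 17 and 5·y_production + 6·y_airtime = 57.
Solving: y_production = 3, y_airtime = 7.
Δz = y_production·Δb = 3 × (-3) = -9, so new z* = 1536 − 9 = 1527.

1527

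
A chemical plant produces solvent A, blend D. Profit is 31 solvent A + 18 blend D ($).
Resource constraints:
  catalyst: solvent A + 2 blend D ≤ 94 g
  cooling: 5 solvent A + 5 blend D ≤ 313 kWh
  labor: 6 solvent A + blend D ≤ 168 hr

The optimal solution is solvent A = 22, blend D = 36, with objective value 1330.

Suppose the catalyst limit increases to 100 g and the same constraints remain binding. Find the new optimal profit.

1372

Binding: catalyst and labor. Non-binding: cooling (23 unused).
By complementary slackness, y = 0 for the non-binding constraint.
The binding rows give the dual system: 1·y_catalyst + 6·y_labor = 31 and 2·y_catalyst + 1·y_labor = 18.
Solving: y_catalyst = 7, y_labor = 4.
Δz = y_catalyst·Δb = 7 × (6) = 42, so new z* = 1330 + 42 = 1372.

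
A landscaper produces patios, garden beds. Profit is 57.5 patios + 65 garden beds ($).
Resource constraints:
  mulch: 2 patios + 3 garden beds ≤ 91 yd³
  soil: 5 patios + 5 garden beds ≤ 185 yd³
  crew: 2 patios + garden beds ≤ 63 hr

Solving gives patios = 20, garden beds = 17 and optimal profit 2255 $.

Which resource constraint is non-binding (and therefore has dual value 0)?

mulch: 91/91 (binding)
soil: 185/185 (binding)
crew: 57/63 (slack 6)
By complementary slackness, a constraint with positive slack has shadow price 0 → crew.

crew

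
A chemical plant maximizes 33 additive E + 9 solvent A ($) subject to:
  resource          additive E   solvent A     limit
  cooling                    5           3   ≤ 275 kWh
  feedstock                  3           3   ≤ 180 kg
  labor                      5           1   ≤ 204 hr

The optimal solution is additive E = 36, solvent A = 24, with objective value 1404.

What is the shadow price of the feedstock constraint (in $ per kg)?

1

Check each constraint at x*: cooling 252/275 (slack 23); feedstock 180/180 (tight); labor 204/204 (tight).
Slack constraints have shadow price 0 (complementary slackness).
The binding rows give the dual system: 3·y_feedstock + 5·y_labor = 33 and 3·y_feedstock + 1·y_labor = 9.
This yields shadow prices y_feedstock = 1, y_labor = 6.
Shadow price of feedstock = 1.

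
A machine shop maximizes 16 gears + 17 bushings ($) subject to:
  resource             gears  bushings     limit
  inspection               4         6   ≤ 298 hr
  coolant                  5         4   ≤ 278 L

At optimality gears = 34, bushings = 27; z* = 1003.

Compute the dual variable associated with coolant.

Both inspection and coolant are binding at x*.
From A_Bᵀ y = c: 4·y_inspection + 5·y_coolant = 16; 6·y_inspection + 4·y_coolant = 17.
Solving: y_inspection = 1.5, y_coolant = 2.
Shadow price of coolant = 2.

2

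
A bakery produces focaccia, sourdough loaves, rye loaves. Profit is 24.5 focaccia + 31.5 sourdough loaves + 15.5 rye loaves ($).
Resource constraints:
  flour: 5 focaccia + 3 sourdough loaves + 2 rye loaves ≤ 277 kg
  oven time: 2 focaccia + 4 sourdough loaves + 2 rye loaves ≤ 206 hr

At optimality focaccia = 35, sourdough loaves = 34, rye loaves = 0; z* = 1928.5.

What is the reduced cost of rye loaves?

-1.5

At the optimum: flour uses 277 of 277 (binding); oven time uses 206 of 206 (binding).
From A_Bᵀ y = c: 5·y_flour + 2·y_oven time = 24.5; 3·y_flour + 4·y_oven time = 31.5.
This yields shadow prices y_flour = 2.5, y_oven time = 6.
Reduced cost of rye loaves: c₃ − yᵀa₃ = 15.5 − (2.5·2 + 6·2) = 15.5 − 17 = -1.5.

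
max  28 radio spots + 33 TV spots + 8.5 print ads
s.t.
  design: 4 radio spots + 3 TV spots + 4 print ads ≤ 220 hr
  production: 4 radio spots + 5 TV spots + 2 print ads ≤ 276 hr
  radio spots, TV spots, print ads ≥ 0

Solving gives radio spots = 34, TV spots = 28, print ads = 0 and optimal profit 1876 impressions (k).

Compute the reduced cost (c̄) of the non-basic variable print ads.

Check each constraint at x*: design 220/220 (tight); production 276/276 (tight).
From A_Bᵀ y = c: 4·y_design + 4·y_production = 28; 3·y_design + 5·y_production = 33.
This yields shadow prices y_design = 1, y_production = 6.
Reduced cost of print ads: c₃ − yᵀa₃ = 8.5 − (1·4 + 6·2) = 8.5 − 16 = -7.5.

-7.5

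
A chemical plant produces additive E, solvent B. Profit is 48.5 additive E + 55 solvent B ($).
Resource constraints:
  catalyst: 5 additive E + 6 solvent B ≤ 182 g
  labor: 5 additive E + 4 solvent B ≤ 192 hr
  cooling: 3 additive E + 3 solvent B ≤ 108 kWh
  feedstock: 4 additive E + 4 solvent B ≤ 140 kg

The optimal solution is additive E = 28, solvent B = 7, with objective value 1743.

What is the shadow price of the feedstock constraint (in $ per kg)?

4

At the optimum: catalyst uses 182 of 182 (binding); labor uses 168 of 192 (slack = 24); cooling uses 105 of 108 (slack = 3); feedstock uses 140 of 140 (binding).
Since labor, cooling are not tight, their duals are 0.
Dual feasibility on the basic columns requires 5·y_catalyst + 4·y_feedstock = 48.5, 6·y_catalyst + 4·y_feedstock = 55.
This yields shadow prices y_catalyst = 6.5, y_feedstock = 4.
Shadow price of feedstock = 4.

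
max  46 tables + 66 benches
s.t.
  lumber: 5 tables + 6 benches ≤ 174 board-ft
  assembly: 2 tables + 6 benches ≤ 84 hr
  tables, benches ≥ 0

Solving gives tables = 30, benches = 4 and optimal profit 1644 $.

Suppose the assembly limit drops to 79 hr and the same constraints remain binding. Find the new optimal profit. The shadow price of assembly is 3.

1629

Δb = -5, so new z* = 1644 + (3)·(-5) = 1644 − 15 = 1629.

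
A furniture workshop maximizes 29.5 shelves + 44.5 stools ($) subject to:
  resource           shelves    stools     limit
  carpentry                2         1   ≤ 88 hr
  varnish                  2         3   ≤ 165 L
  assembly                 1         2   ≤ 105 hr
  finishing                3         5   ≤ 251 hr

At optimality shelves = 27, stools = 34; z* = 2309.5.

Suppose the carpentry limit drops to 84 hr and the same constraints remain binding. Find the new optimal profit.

At the optimum: carpentry uses 88 of 88 (binding); varnish uses 156 of 165 (slack = 9); assembly uses 95 of 105 (slack = 10); finishing uses 251 of 251 (binding).
By complementary slackness, y = 0 for the non-binding constraints.
From A_Bᵀ y = c: 2·y_carpentry + 3·y_finishing = 29.5; 1·y_carpentry + 5·y_finishing = 44.5.
This yields shadow prices y_carpentry = 2, y_finishing = 8.5.
Δz = y_carpentry·Δb = 2 × (-4) = -8, so new z* = 2309.5 − 8 = 2301.5.

2301.5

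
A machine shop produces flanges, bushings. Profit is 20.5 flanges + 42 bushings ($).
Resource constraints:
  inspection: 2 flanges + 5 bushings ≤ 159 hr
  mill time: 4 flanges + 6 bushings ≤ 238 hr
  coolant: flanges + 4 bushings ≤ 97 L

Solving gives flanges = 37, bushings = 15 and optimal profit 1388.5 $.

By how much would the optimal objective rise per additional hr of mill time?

4

At the optimum: inspection uses 149 of 159 (slack = 10); mill time uses 238 of 238 (binding); coolant uses 97 of 97 (binding).
Since inspection is not tight, its dual is 0.
From A_Bᵀ y = c: 4·y_mill time + 1·y_coolant = 20.5; 6·y_mill time + 4·y_coolant = 42.
Solving: y_mill time = 4, y_coolant = 4.5.
Shadow price of mill time = 4.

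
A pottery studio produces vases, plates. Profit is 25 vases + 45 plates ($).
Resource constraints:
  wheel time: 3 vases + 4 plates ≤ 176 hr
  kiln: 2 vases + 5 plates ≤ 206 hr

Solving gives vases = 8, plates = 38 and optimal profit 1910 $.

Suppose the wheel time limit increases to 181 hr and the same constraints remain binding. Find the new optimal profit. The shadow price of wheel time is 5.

Δb = 5, so new z* = 1910 + (5)·(5) = 1910 + 25 = 1935.

1935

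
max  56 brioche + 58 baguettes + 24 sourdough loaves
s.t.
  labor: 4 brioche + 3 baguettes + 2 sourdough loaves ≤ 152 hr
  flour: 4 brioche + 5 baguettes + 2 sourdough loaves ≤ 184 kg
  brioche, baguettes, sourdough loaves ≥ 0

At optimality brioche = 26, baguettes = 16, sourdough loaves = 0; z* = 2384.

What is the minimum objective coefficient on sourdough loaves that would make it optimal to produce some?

Both labor and flour are binding at x*.
Dual feasibility on the basic columns requires 4·y_labor + 4·y_flour = 56, 3·y_labor + 5·y_flour = 58.
Solving: y_labor = 6, y_flour = 8.
sourdough loaves enters the basis when its profit ≥ yᵀa₃ = 6·2 + 8·2 = 28.

28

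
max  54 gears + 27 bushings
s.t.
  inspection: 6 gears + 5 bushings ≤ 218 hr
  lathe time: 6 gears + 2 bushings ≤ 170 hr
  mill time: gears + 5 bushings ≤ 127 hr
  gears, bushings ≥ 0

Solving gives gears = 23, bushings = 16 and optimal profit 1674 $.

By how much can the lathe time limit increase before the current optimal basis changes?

Binding constraints: inspection, lathe time. The basis is B = [[6,5],[6,2]] with det -18.
Per unit increase in lathe time, x* moves by d = (0.2778, -0.3333).
The basis stays optimal until bushings reaches 0; allowable increase = 48 hr.

48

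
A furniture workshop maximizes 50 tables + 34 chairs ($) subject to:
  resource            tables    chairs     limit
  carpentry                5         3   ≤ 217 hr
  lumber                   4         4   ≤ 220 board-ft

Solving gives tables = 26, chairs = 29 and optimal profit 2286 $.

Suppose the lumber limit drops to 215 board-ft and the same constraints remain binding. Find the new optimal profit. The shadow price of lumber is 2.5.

Δb = -5, so new z* = 2286 + (2.5)·(-5) = 2286 − 12.5 = 2273.5.

2273.5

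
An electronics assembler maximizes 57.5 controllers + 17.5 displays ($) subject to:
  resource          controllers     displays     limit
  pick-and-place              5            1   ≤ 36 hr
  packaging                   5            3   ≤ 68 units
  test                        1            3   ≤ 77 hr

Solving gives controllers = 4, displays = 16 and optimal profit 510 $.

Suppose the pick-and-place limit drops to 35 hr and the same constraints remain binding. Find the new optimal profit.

At the optimum: pick-and-place uses 36 of 36 (binding); packaging uses 68 of 68 (binding); test uses 52 of 77 (slack = 25).
Slack constraints have shadow price 0 (complementary slackness).
Dual feasibility on the basic columns requires 5·y_pick-and-place + 5·y_packaging = 57.5, 1·y_pick-and-place + 3·y_packaging = 17.5.
Solving: y_pick-and-place = 8.5, y_packaging = 3.
Δz = y_pick-and-place·Δb = 8.5 × (-1) = -8.5, so new z* = 510 − 8.5 = 501.5.

501.5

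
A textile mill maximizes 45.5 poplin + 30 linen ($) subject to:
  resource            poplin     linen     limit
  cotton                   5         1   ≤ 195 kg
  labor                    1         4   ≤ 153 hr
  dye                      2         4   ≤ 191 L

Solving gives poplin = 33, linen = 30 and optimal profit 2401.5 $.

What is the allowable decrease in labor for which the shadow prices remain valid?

Binding constraints: cotton, labor. The basis is B = [[5,1],[1,4]] with det 19.
Per unit decrease in labor, x* moves by d = (0.0526, -0.2632).
The basis stays optimal until linen reaches 0; allowable decrease = 114 hr.

114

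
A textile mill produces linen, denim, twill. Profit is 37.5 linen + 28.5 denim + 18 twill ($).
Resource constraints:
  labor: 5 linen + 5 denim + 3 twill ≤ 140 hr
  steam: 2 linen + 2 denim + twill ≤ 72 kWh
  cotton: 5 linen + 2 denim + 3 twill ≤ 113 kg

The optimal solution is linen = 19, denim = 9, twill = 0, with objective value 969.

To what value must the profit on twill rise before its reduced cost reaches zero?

22.5

Check each constraint at x*: labor 140/140 (tight); steam 56/72 (slack 16); cotton 113/113 (tight).
Slack constraints have shadow price 0 (complementary slackness).
From A_Bᵀ y = c: 5·y_labor + 5·y_cotton = 37.5; 5·y_labor + 2·y_cotton = 28.5.
Solving: y_labor = 4.5, y_cotton = 3.
twill enters the basis when its profit ≥ yᵀa₃ = 4.5·3 + 3·3 = 22.5.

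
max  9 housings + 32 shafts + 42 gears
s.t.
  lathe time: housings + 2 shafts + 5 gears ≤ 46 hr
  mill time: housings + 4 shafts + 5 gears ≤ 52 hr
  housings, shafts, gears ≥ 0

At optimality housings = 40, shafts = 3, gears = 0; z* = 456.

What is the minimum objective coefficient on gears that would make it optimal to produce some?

45

At the optimum: lathe time uses 46 of 46 (binding); mill time uses 52 of 52 (binding).
Dual feasibility on the basic columns requires 1·y_lathe time + 1·y_mill time = 9, 2·y_lathe time + 4·y_mill time = 32.
Solving: y_lathe time = 2, y_mill time = 7.
gears enters the basis when its profit ≥ yᵀa₃ = 2·5 + 7·5 = 45.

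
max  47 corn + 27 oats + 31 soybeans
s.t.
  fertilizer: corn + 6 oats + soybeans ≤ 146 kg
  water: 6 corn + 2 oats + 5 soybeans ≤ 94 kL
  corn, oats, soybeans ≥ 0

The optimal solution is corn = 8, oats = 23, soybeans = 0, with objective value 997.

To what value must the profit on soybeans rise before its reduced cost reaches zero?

39.5

At the optimum: fertilizer uses 146 of 146 (binding); water uses 94 of 94 (binding).
The binding rows give the dual system: 1·y_fertilizer + 6·y_water = 47 and 6·y_fertilizer + 2·y_water = 27.
This yields shadow prices y_fertilizer = 2, y_water = 7.5.
soybeans enters the basis when its profit ≥ yᵀa₃ = 2·1 + 7.5·5 = 39.5.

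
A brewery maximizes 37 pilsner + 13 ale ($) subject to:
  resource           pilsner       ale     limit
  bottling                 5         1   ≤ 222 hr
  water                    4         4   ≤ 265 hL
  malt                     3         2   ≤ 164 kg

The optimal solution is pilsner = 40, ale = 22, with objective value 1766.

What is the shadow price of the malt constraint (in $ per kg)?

Binding: bottling and malt. Non-binding: water (17 unused).
Slack constraints have shadow price 0 (complementary slackness).
From A_Bᵀ y = c: 5·y_bottling + 3·y_malt = 37; 1·y_bottling + 2·y_malt = 13.
→ y_bottling = 5 and y_malt = 4.
Shadow price of malt = 4.

4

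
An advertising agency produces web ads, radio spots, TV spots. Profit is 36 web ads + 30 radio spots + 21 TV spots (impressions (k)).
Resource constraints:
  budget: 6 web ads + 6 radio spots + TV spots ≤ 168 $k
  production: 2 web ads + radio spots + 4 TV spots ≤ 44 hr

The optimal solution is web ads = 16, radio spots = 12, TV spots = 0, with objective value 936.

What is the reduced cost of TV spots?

-7

Both budget and production are binding at x*.
From A_Bᵀ y = c: 6·y_budget + 2·y_production = 36; 6·y_budget + 1·y_production = 30.
This yields shadow prices y_budget = 4, y_production = 6.
Reduced cost of TV spots: c₃ − yᵀa₃ = 21 − (4·1 + 6·4) = 21 − 28 = -7.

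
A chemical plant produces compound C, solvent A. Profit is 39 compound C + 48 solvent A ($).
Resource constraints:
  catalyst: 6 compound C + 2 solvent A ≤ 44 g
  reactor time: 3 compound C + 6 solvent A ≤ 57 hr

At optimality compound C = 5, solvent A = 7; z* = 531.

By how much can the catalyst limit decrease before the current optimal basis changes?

Binding constraints: catalyst, reactor time. The basis is B = [[6,2],[3,6]] with det 30.
Per unit decrease in catalyst, x* moves by d = (-0.2, 0.1).
The basis stays optimal until compound C reaches 0; allowable decrease = 25 g.

25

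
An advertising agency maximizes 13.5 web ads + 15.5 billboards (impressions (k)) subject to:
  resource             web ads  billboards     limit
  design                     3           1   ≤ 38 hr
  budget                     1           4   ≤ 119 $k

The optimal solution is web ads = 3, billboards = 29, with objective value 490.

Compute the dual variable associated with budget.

3

At the optimum: design uses 38 of 38 (binding); budget uses 119 of 119 (binding).
From A_Bᵀ y = c: 3·y_design + 1·y_budget = 13.5; 1·y_design + 4·y_budget = 15.5.
Solving: y_design = 3.5, y_budget = 3.
Shadow price of budget = 3.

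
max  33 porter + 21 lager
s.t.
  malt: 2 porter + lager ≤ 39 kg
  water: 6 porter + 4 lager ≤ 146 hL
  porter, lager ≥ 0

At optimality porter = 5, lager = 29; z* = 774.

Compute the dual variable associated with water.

4.5

Check each constraint at x*: malt 39/39 (tight); water 146/146 (tight).
The binding rows give the dual system: 2·y_malt + 6·y_water = 33 and 1·y_malt + 4·y_water = 21.
→ y_malt = 3 and y_water = 4.5.
Shadow price of water = 4.5.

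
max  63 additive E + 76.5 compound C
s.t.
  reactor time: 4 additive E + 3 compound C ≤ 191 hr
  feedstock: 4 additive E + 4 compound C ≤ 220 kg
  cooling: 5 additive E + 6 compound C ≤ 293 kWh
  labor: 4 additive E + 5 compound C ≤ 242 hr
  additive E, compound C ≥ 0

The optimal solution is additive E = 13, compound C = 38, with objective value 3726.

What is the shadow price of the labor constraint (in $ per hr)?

4.5

At the optimum: reactor time uses 166 of 191 (slack = 25); feedstock uses 204 of 220 (slack = 16); cooling uses 293 of 293 (binding); labor uses 242 of 242 (binding).
Slack constraints have shadow price 0 (complementary slackness).
The binding rows give the dual system: 5·y_cooling + 4·y_labor = 63 and 6·y_cooling + 5·y_labor = 76.5.
→ y_cooling = 9 and y_labor = 4.5.
Shadow price of labor = 4.5.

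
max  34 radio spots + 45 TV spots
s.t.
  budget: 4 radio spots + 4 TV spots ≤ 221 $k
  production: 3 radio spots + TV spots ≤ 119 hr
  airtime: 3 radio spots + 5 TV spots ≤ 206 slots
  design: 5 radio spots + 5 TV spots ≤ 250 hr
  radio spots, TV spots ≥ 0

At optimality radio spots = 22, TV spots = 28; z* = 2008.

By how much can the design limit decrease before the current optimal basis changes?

Binding constraints: airtime, design. The basis is B = [[3,5],[5,5]] with det -10.
Per unit decrease in design, x* moves by d = (-0.5, 0.3).
The basis stays optimal until radio spots reaches 0; allowable decrease = 44 hr.

44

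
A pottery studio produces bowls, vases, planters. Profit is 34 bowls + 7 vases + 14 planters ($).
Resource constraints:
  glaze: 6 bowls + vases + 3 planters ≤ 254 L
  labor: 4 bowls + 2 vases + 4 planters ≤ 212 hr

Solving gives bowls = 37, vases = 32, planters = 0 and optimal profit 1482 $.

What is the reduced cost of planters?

Both glaze and labor are binding at x*.
Dual feasibility on the basic columns requires 6·y_glaze + 4·y_labor = 34, 1·y_glaze + 2·y_labor = 7.
→ y_glaze = 5 and y_labor = 1.
Reduced cost of planters: c₃ − yᵀa₃ = 14 − (5·3 + 1·4) = 14 − 19 = -5.

-5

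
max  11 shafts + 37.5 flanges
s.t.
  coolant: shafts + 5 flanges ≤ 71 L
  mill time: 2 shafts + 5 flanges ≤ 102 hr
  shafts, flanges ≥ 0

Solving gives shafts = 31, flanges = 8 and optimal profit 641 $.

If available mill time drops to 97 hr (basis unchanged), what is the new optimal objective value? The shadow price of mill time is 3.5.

623.5

Δb = -5, so new z* = 641 + (3.5)·(-5) = 641 − 17.5 = 623.5.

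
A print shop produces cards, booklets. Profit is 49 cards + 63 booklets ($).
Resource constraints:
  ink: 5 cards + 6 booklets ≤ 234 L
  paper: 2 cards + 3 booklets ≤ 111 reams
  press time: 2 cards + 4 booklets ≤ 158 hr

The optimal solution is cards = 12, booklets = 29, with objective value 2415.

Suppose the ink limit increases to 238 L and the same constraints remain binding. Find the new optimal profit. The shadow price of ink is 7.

2443

Δb = 4, so new z* = 2415 + (7)·(4) = 2415 + 28 = 2443.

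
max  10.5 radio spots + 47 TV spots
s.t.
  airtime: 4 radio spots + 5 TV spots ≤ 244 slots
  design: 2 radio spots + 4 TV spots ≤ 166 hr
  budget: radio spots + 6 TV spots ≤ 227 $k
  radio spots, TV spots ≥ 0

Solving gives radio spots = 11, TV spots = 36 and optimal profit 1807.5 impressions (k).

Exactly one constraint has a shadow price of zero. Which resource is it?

airtime: 224/244 (slack 20)
design: 166/166 (binding)
budget: 227/227 (binding)
By complementary slackness, a constraint with positive slack has shadow price 0 → airtime.

airtime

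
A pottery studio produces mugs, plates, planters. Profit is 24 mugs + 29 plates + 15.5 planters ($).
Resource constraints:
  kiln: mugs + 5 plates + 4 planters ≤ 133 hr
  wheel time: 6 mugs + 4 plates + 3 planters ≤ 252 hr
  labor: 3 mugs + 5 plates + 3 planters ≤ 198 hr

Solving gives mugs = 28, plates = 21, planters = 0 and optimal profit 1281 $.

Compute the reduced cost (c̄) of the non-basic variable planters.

Binding: kiln and wheel time. Non-binding: labor (9 unused).
By complementary slackness, y = 0 for the non-binding constraint.
From A_Bᵀ y = c: 1·y_kiln + 6·y_wheel time = 24; 5·y_kiln + 4·y_wheel time = 29.
This yields shadow prices y_kiln = 3, y_wheel time = 3.5.
Reduced cost of planters: c₃ − yᵀa₃ = 15.5 − (3·4 + 3.5·3) = 15.5 − 22.5 = -7.

-7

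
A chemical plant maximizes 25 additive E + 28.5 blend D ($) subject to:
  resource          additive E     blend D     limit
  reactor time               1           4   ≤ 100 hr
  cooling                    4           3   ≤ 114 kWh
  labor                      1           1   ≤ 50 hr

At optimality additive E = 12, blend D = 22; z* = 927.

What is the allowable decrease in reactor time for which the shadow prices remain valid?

Binding constraints: reactor time, cooling. The basis is B = [[1,4],[4,3]] with det -13.
Per unit decrease in reactor time, x* moves by d = (0.2308, -0.3077).
The basis stays optimal until blend D reaches 0; allowable decrease = 71.5 hr.

71.5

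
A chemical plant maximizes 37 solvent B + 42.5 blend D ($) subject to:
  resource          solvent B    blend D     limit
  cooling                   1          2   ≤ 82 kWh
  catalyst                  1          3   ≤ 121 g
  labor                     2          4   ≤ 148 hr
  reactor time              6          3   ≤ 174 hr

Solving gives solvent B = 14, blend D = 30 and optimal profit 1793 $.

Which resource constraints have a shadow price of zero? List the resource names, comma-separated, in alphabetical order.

catalyst, cooling

cooling: 74/82 (slack 8)
catalyst: 104/121 (slack 17)
labor: 148/148 (binding)
reactor time: 174/174 (binding)
By complementary slackness, a constraint with positive slack has shadow price 0 → catalyst, cooling.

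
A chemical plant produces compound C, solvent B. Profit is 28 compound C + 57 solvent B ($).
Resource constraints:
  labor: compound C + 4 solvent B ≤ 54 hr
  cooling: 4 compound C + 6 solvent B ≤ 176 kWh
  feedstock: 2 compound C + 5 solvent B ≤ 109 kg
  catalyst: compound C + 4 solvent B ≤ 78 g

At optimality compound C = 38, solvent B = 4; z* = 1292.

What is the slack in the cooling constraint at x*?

cooling used = 4·38 + 6·4 = 176; slack = 176 − 176 = 0.

0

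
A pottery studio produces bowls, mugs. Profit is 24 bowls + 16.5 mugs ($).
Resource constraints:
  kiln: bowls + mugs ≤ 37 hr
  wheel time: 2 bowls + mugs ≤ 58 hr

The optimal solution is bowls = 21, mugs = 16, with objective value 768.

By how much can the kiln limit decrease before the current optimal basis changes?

8

Binding constraints: kiln, wheel time. The basis is B = [[1,1],[2,1]] with det -1.
Per unit decrease in kiln, x* moves by d = (1, -2).
The basis stays optimal until mugs reaches 0; allowable decrease = 8 hr.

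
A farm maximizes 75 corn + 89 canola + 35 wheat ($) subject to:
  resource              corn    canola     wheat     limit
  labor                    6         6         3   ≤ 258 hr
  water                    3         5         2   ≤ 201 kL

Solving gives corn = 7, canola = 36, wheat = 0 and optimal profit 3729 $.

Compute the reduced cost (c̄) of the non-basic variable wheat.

-6

At the optimum: labor uses 258 of 258 (binding); water uses 201 of 201 (binding).
The binding rows give the dual system: 6·y_labor + 3·y_water = 75 and 6·y_labor + 5·y_water = 89.
This yields shadow prices y_labor = 9, y_water = 7.
Reduced cost of wheat: c₃ − yᵀa₃ = 35 − (9·3 + 7·2) = 35 − 41 = -6.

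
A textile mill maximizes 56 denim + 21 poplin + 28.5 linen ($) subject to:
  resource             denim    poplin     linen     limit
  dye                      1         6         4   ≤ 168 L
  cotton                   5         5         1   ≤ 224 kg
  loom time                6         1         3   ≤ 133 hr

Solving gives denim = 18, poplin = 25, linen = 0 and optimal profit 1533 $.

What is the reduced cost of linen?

Check each constraint at x*: dye 168/168 (tight); cotton 215/224 (slack 9); loom time 133/133 (tight).
By complementary slackness, y = 0 for the non-binding constraint.
Dual feasibility on the basic columns requires 1·y_dye + 6·y_loom time = 56, 6·y_dye + 1·y_loom time = 21.
Solving: y_dye = 2, y_loom time = 9.
Reduced cost of linen: c₃ − yᵀa₃ = 28.5 − (2·4 + 9·3) = 28.5 − 35 = -6.5.

-6.5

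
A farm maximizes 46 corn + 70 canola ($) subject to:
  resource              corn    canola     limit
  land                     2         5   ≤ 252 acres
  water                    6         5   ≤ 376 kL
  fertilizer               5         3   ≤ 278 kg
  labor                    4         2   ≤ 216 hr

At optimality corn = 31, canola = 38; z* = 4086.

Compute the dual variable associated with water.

4.5

At the optimum: land uses 252 of 252 (binding); water uses 376 of 376 (binding); fertilizer uses 269 of 278 (slack = 9); labor uses 200 of 216 (slack = 16).
Since fertilizer, labor are not tight, their duals are 0.
The binding rows give the dual system: 2·y_land + 6·y_water = 46 and 5·y_land + 5·y_water = 70.
This yields shadow prices y_land = 9.5, y_water = 4.5.
Shadow price of water = 4.5.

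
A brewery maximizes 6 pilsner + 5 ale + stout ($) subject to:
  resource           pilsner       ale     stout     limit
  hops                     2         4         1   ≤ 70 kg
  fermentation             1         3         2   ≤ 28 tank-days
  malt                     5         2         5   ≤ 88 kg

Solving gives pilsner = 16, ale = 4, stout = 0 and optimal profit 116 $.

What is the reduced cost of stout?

At the optimum: hops uses 48 of 70 (slack = 22); fermentation uses 28 of 28 (binding); malt uses 88 of 88 (binding).
Slack constraints have shadow price 0 (complementary slackness).
The binding rows give the dual system: 1·y_fermentation + 5·y_malt = 6 and 3·y_fermentation + 2·y_malt = 5.
→ y_fermentation = 1 and y_malt = 1.
Reduced cost of stout: c₃ − yᵀa₃ = 1 − (1·2 + 1·5) = 1 − 7 = -6.

-6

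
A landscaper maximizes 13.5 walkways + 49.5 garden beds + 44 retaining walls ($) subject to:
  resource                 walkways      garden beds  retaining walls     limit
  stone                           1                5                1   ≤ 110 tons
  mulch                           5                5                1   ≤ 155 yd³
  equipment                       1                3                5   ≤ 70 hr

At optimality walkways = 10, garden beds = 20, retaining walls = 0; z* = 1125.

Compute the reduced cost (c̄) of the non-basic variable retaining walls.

Binding: stone and equipment. Non-binding: mulch (5 unused).
Slack constraints have shadow price 0 (complementary slackness).
From A_Bᵀ y = c: 1·y_stone + 1·y_equipment = 13.5; 5·y_stone + 3·y_equipment = 49.5.
This yields shadow prices y_stone = 4.5, y_equipment = 9.
Reduced cost of retaining walls: c₃ − yᵀa₃ = 44 − (4.5·1 + 9·5) = 44 − 49.5 = -5.5.

-5.5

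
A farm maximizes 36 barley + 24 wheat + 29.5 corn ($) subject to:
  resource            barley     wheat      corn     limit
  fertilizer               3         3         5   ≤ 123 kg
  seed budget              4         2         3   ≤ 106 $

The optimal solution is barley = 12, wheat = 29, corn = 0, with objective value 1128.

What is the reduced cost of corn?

-8.5

Check each constraint at x*: fertilizer 123/123 (tight); seed budget 106/106 (tight).
Dual feasibility on the basic columns requires 3·y_fertilizer + 4·y_seed budget = 36, 3·y_fertilizer + 2·y_seed budget = 24.
→ y_fertilizer = 4 and y_seed budget = 6.
Reduced cost of corn: c₃ − yᵀa₃ = 29.5 − (4·5 + 6·3) = 29.5 − 38 = -8.5.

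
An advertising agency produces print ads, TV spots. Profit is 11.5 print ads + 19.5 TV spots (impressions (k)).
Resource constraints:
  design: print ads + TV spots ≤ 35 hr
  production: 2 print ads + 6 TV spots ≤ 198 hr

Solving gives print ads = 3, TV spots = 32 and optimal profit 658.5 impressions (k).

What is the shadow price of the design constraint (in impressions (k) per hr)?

7.5

Check each constraint at x*: design 35/35 (tight); production 198/198 (tight).
Dual feasibility on the basic columns requires 1·y_design + 2·y_production = 11.5, 1·y_design + 6·y_production = 19.5.
This yields shadow prices y_design = 7.5, y_production = 2.
Shadow price of design = 7.5.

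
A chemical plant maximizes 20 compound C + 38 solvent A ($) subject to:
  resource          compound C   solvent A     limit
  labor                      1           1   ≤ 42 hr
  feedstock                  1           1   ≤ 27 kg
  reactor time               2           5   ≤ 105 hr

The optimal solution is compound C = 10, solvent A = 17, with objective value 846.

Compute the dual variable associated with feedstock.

Check each constraint at x*: labor 27/42 (slack 15); feedstock 27/27 (tight); reactor time 105/105 (tight).
Slack constraints have shadow price 0 (complementary slackness).
From A_Bᵀ y = c: 1·y_feedstock + 2·y_reactor time = 20; 1·y_feedstock + 5·y_reactor time = 38.
This yields shadow prices y_feedstock = 8, y_reactor time = 6.
Shadow price of feedstock = 8.

8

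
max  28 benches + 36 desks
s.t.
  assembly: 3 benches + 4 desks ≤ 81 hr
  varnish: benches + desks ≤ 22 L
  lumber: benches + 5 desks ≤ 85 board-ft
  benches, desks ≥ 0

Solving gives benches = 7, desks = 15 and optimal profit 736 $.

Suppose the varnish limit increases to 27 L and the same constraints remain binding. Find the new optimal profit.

At the optimum: assembly uses 81 of 81 (binding); varnish uses 22 of 22 (binding); lumber uses 82 of 85 (slack = 3).
Since lumber is not tight, its dual is 0.
From A_Bᵀ y = c: 3·y_assembly + 1·y_varnish = 28; 4·y_assembly + 1·y_varnish = 36.
This yields shadow prices y_assembly = 8, y_varnish = 4.
Δz = y_varnish·Δb = 4 × (5) = 20, so new z* = 736 + 20 = 756.

756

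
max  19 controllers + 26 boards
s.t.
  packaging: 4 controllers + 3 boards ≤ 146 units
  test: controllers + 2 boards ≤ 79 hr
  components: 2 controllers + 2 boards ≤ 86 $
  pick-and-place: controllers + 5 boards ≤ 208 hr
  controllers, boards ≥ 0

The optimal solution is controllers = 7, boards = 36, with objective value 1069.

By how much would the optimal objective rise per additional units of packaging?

0

At the optimum: packaging uses 136 of 146 (slack = 10); test uses 79 of 79 (binding); components uses 86 of 86 (binding); pick-and-place uses 187 of 208 (slack = 21).
Slack constraints have shadow price 0 (complementary slackness).
From A_Bᵀ y = c: 1·y_test + 2·y_components = 19; 2·y_test + 2·y_components = 26.
This yields shadow prices y_test = 7, y_components = 6.
Shadow price of packaging = 0.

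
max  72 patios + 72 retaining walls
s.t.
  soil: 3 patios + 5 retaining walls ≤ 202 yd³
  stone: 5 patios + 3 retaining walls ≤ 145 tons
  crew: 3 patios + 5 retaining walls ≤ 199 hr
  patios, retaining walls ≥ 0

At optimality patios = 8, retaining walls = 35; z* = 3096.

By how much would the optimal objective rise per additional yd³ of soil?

0

At the optimum: soil uses 199 of 202 (slack = 3); stone uses 145 of 145 (binding); crew uses 199 of 199 (binding).
Slack constraints have shadow price 0 (complementary slackness).
Dual feasibility on the basic columns requires 5·y_stone + 3·y_crew = 72, 3·y_stone + 5·y_crew = 72.
Solving: y_stone = 9, y_crew = 9.
Shadow price of soil = 0.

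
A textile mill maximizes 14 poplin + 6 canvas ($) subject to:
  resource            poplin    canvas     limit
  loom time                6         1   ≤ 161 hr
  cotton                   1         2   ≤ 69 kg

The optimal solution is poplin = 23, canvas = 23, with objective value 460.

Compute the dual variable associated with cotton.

2

At the optimum: loom time uses 161 of 161 (binding); cotton uses 69 of 69 (binding).
Dual feasibility on the basic columns requires 6·y_loom time + 1·y_cotton = 14, 1·y_loom time + 2·y_cotton = 6.
→ y_loom time = 2 and y_cotton = 2.
Shadow price of cotton = 2.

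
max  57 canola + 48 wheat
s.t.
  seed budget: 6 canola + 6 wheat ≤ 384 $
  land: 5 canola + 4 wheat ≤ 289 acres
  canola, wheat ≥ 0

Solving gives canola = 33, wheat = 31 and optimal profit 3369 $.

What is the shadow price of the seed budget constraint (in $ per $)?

Check each constraint at x*: seed budget 384/384 (tight); land 289/289 (tight).
The binding rows give the dual system: 6·y_seed budget + 5·y_land = 57 and 6·y_seed budget + 4·y_land = 48.
Solving: y_seed budget = 2, y_land = 9.
Shadow price of seed budget = 2.

2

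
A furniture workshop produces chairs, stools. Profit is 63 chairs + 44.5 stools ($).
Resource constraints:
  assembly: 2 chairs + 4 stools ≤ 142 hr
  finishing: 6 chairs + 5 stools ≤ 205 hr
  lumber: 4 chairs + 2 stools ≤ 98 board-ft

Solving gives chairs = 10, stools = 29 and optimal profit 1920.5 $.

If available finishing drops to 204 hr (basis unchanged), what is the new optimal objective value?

Binding: finishing and lumber. Non-binding: assembly (6 unused).
Slack constraints have shadow price 0 (complementary slackness).
The binding rows give the dual system: 6·y_finishing + 4·y_lumber = 63 and 5·y_finishing + 2·y_lumber = 44.5.
Solving: y_finishing = 6.5, y_lumber = 6.
Δz = y_finishing·Δb = 6.5 × (-1) = -6.5, so new z* = 1920.5 − 6.5 = 1914.

1914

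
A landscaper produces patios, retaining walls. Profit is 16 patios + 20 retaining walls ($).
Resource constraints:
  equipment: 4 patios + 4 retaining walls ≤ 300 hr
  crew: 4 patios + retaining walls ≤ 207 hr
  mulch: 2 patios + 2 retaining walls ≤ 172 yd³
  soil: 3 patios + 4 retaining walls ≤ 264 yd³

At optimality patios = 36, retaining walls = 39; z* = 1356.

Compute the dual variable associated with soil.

Binding: equipment and soil. Non-binding: crew (24 unused), mulch (22 unused).
Since crew, mulch are not tight, their duals are 0.
Dual feasibility on the basic columns requires 4·y_equipment + 3·y_soil = 16, 4·y_equipment + 4·y_soil = 20.
→ y_equipment = 1 and y_soil = 4.
Shadow price of soil = 4.

4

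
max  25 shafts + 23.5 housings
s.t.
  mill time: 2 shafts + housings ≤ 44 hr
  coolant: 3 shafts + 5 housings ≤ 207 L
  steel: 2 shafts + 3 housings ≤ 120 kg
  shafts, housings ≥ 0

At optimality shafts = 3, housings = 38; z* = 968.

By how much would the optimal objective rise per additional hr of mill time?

7

Binding: mill time and steel. Non-binding: coolant (8 unused).
Slack constraints have shadow price 0 (complementary slackness).
The binding rows give the dual system: 2·y_mill time + 2·y_steel = 25 and 1·y_mill time + 3·y_steel = 23.5.
This yields shadow prices y_mill time = 7, y_steel = 5.5.
Shadow price of mill time = 7.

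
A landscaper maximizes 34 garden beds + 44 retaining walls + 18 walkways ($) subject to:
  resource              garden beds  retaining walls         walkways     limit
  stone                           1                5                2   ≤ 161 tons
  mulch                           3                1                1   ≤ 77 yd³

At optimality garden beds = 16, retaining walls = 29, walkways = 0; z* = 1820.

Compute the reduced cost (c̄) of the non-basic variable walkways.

-5

At the optimum: stone uses 161 of 161 (binding); mulch uses 77 of 77 (binding).
The binding rows give the dual system: 1·y_stone + 3·y_mulch = 34 and 5·y_stone + 1·y_mulch = 44.
This yields shadow prices y_stone = 7, y_mulch = 9.
Reduced cost of walkways: c₃ − yᵀa₃ = 18 − (7·2 + 9·1) = 18 − 23 = -5.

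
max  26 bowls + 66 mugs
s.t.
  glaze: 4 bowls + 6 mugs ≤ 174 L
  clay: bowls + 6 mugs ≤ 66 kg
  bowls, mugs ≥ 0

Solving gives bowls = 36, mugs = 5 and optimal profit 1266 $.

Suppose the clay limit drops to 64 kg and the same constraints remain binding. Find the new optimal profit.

1254

Check each constraint at x*: glaze 174/174 (tight); clay 66/66 (tight).
The binding rows give the dual system: 4·y_glaze + 1·y_clay = 26 and 6·y_glaze + 6·y_clay = 66.
Solving: y_glaze = 5, y_clay = 6.
Δz = y_clay·Δb = 6 × (-2) = -12, so new z* = 1266 − 12 = 1254.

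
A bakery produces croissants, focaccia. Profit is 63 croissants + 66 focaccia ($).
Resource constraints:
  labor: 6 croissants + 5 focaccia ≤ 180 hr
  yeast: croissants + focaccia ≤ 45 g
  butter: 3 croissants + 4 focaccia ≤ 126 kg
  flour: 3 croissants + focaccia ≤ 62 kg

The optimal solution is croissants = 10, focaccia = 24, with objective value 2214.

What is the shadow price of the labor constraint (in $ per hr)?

6

At the optimum: labor uses 180 of 180 (binding); yeast uses 34 of 45 (slack = 11); butter uses 126 of 126 (binding); flour uses 54 of 62 (slack = 8).
By complementary slackness, y = 0 for the non-binding constraints.
Dual feasibility on the basic columns requires 6·y_labor + 3·y_butter = 63, 5·y_labor + 4·y_butter = 66.
→ y_labor = 6 and y_butter = 9.
Shadow price of labor = 6.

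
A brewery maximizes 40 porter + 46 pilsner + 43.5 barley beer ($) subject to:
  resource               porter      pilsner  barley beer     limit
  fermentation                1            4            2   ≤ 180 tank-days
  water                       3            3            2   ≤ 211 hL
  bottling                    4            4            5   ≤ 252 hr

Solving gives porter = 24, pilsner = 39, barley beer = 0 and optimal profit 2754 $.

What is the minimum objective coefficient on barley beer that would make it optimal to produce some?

51.5

At the optimum: fermentation uses 180 of 180 (binding); water uses 189 of 211 (slack = 22); bottling uses 252 of 252 (binding).
By complementary slackness, y = 0 for the non-binding constraint.
The binding rows give the dual system: 1·y_fermentation + 4·y_bottling = 40 and 4·y_fermentation + 4·y_bottling = 46.
This yields shadow prices y_fermentation = 2, y_bottling = 9.5.
barley beer enters the basis when its profit ≥ yᵀa₃ = 2·2 + 9.5·5 = 51.5.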